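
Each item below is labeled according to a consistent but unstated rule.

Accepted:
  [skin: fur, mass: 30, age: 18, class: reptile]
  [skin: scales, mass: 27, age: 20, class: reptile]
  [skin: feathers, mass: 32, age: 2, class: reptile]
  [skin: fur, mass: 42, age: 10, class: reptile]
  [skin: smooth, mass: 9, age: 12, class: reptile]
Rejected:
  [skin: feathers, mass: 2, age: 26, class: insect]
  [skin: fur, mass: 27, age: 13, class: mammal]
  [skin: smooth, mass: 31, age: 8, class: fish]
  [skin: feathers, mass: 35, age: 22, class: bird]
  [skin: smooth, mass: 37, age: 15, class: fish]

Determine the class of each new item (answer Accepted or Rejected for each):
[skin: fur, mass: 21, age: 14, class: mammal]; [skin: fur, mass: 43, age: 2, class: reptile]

The common property of the 'Accepted' items is: class is reptile. No 'Rejected' item has it.
[skin: fur, mass: 21, age: 14, class: mammal] → class is mammal → Rejected. [skin: fur, mass: 43, age: 2, class: reptile] → class is reptile → Accepted.

Rejected, Accepted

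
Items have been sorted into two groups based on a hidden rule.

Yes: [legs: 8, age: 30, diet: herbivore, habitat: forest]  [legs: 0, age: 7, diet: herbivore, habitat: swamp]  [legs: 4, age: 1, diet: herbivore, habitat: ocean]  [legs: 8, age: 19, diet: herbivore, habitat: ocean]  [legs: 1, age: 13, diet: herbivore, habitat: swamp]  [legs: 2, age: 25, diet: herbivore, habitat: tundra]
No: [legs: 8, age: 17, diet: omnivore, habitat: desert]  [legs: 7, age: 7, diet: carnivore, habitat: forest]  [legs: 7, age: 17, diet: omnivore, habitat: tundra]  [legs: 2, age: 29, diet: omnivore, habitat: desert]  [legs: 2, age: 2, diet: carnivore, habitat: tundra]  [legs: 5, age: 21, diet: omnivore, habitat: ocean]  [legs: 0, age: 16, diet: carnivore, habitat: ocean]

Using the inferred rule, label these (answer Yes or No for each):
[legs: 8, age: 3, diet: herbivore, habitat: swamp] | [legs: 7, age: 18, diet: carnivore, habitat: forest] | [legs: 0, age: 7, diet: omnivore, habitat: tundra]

Comparing the two groups points to one rule — diet is herbivore.
[legs: 8, age: 3, diet: herbivore, habitat: swamp]: diet is herbivore, matches → Yes.
[legs: 7, age: 18, diet: carnivore, habitat: forest]: diet is carnivore, doesn't qualify → No.
[legs: 0, age: 7, diet: omnivore, habitat: tundra]: diet is omnivore, doesn't qualify → No.

Yes, No, No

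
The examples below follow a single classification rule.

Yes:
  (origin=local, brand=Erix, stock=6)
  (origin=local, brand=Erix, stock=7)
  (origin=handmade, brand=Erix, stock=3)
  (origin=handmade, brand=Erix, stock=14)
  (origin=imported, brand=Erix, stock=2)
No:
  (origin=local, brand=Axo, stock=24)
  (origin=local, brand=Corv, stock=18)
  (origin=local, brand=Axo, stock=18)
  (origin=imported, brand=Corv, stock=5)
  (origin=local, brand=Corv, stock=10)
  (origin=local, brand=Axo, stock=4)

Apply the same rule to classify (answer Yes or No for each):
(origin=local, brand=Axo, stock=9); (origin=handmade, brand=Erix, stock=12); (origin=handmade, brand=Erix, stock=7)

No, Yes, Yes

Looking at the examples, the only property every 'Yes' case has and every 'No' case lacks is: brand is Erix.
(origin=local, brand=Axo, stock=9) → brand is Axo → No.
(origin=handmade, brand=Erix, stock=12) → brand is Erix → Yes.
(origin=handmade, brand=Erix, stock=7) → brand is Erix → Yes.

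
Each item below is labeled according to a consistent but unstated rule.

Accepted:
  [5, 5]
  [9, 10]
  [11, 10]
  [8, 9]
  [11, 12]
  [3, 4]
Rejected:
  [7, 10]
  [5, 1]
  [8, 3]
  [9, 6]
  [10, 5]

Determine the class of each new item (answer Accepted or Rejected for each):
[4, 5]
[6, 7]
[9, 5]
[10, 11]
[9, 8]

Every 'Accepted' example satisfies: |first − second| ≤ 1. None of the 'Rejected' examples do.
[4, 5]: |4−5| = 1 — passes, so Accepted. [6, 7]: |6−7| = 1 — passes, so Accepted. [9, 5]: |9−5| = 4 — lacks this property, so Rejected. [10, 11]: |10−11| = 1 — passes, so Accepted. [9, 8]: |9−8| = 1 — passes, so Accepted.

Accepted, Accepted, Rejected, Accepted, Accepted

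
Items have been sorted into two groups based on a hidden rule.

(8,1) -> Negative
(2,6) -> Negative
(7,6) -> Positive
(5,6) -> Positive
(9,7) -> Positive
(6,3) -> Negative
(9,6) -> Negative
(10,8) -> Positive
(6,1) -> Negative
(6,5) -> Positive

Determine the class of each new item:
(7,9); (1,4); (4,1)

All 'Positive' examples share one property — |first − second| ≤ 2 — and every 'Negative' example lacks it.
(7,9) → |7−9| = 2 → Positive.
(1,4) → |1−4| = 3 → Negative.
(4,1) → |4−1| = 3 → Negative.

Positive, Negative, Negative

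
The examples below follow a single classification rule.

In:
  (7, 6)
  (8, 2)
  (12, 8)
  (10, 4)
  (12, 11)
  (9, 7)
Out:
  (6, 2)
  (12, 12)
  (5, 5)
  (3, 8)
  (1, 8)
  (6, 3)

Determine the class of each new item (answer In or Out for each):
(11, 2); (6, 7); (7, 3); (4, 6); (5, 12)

In, Out, In, Out, Out

All 'In' examples share one property — first > second AND sum ≥ 10 — and every 'Out' example lacks it.
(11, 2) → 11 > 2, 11+2 = 13 → In.
(6, 7) → 6 < 7, 6+7 = 13 → Out.
(7, 3) → 7 > 3, 7+3 = 10 → In.
(4, 6) → 4 < 6, 4+6 = 10 → Out.
(5, 12) → 5 < 12, 5+12 = 17 → Out.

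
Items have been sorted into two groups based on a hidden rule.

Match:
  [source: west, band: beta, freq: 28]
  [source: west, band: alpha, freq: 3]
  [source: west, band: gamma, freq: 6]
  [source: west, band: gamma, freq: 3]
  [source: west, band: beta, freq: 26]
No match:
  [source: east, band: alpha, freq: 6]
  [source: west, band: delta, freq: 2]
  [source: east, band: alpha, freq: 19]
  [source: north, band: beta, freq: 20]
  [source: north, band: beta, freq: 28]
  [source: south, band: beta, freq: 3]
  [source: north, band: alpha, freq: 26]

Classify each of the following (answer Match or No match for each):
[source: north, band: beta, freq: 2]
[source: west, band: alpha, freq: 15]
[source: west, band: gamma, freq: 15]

No match, Match, Match

The common property of the 'Match' items is: source is west AND freq ≥ 3. No 'No match' item has it.
No match: [source: north, band: beta, freq: 2], since source is north, freq = 2. Match: [source: west, band: alpha, freq: 15], since source is west, freq = 15. Match: [source: west, band: gamma, freq: 15], since source is west, freq = 15.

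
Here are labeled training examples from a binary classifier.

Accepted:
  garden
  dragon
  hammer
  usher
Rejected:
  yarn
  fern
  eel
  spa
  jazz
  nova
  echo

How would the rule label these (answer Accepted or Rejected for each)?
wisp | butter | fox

Rejected, Accepted, Rejected

A rule that fits every label: length ≥ 5 — true of each 'Accepted' example, false of each 'Rejected' one.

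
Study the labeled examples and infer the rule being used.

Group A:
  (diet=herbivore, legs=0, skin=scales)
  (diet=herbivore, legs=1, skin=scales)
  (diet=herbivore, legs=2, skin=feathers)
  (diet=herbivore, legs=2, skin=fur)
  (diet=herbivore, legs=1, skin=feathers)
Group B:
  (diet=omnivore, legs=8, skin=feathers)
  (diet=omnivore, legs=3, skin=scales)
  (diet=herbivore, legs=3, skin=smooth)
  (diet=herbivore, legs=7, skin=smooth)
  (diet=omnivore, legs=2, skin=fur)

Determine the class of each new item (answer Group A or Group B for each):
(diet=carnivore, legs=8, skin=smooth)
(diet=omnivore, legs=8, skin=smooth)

The simplest hypothesis consistent with all the labels is: diet is herbivore AND legs ≤ 2.
(diet=carnivore, legs=8, skin=smooth): diet is carnivore, legs = 8 — does not satisfy this, so Group B. (diet=omnivore, legs=8, skin=smooth): diet is omnivore, legs = 8 — does not satisfy this, so Group B.

Group B, Group B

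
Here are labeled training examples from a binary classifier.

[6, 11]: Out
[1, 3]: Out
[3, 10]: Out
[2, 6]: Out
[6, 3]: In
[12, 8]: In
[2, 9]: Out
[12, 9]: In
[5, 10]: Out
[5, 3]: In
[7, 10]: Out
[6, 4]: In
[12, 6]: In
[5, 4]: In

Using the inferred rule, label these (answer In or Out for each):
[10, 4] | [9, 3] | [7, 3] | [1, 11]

In, In, In, Out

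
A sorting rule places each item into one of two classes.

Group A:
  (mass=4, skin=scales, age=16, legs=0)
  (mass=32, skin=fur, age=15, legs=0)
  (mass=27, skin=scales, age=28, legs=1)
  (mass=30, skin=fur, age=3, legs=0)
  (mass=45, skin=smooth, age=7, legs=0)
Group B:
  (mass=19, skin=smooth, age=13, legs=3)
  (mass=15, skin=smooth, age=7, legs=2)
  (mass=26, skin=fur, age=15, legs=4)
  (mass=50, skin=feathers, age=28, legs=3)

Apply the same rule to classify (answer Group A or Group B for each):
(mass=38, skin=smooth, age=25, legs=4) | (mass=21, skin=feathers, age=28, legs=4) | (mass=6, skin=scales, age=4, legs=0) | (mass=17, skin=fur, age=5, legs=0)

Group B, Group B, Group A, Group A

The distinguishing property — legs ≤ 1 — holds for all the 'Group A' cases and none of the 'Group B' cases.
(mass=38, skin=smooth, age=25, legs=4) — legs = 4, hence Group B. (mass=21, skin=feathers, age=28, legs=4) — legs = 4, hence Group B. (mass=6, skin=scales, age=4, legs=0) — legs = 0, hence Group A. (mass=17, skin=fur, age=5, legs=0) — legs = 0, hence Group A.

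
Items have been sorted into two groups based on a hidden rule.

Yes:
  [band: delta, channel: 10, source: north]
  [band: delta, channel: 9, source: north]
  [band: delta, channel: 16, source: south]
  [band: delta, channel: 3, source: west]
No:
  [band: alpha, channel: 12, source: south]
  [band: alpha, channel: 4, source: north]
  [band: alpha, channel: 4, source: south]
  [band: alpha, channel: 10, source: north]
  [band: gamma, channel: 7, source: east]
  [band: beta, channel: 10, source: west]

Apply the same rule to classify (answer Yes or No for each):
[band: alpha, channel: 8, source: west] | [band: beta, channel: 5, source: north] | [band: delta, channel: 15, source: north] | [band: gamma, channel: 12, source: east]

No, No, Yes, No

One predicate separates the groups cleanly: band is delta.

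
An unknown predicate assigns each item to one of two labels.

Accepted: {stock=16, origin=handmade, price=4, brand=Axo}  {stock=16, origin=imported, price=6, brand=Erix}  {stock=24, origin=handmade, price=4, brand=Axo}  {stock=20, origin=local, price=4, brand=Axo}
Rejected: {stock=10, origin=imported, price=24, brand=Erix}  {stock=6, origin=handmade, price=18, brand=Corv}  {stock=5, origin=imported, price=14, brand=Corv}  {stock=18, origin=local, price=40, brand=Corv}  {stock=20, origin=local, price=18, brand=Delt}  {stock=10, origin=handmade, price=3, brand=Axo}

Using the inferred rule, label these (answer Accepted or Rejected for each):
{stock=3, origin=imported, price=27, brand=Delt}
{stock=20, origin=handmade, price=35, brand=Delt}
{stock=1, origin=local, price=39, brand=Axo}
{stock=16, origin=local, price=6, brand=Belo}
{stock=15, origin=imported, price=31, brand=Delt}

Rejected, Rejected, Rejected, Accepted, Rejected

One predicate separates the groups cleanly: price ≥ 4 AND price ≤ 6.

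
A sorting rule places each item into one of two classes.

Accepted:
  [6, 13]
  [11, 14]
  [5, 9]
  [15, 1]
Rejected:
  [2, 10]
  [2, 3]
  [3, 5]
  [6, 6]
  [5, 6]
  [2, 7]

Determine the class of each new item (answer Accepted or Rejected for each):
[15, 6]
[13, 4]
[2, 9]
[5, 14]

One predicate separates the groups cleanly: sum ≥ 14.
[15, 6] — 15+6 = 21, hence Accepted.
[13, 4] — 13+4 = 17, hence Accepted.
[2, 9] — 2+9 = 11, hence Rejected.
[5, 14] — 5+14 = 19, hence Accepted.

Accepted, Accepted, Rejected, Accepted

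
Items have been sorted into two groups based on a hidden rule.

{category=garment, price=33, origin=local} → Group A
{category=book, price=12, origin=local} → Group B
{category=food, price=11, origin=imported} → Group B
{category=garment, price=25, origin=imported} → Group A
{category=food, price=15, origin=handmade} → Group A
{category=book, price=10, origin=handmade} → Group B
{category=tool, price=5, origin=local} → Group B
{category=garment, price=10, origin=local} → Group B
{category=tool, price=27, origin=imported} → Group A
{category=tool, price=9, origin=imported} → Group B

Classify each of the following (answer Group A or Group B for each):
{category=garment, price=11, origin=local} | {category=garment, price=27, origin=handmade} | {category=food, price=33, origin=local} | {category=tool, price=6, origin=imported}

Group B, Group A, Group A, Group B

The simplest hypothesis consistent with all the labels is: price ≥ 15.
{category=garment, price=11, origin=local}: Group B (price = 11).
{category=garment, price=27, origin=handmade}: Group A (price = 27).
{category=food, price=33, origin=local}: Group A (price = 33).
{category=tool, price=6, origin=imported}: Group B (price = 6).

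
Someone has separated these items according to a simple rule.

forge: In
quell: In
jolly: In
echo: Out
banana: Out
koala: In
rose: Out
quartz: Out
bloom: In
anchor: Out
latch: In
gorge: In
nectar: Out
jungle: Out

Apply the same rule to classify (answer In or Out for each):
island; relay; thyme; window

Out, In, In, Out

One predicate separates the groups cleanly: odd length.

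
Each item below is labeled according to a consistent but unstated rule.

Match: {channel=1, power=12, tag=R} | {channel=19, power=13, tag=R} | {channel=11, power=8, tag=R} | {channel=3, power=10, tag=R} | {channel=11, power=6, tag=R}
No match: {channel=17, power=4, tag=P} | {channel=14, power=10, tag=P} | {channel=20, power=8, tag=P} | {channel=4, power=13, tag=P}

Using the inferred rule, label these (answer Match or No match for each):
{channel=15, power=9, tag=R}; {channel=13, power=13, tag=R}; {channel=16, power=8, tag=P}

A rule that fits every label: tag is R — true of each 'Match' example, false of each 'No match' one.
{channel=15, power=9, tag=R} — tag is R, hence Match. {channel=13, power=13, tag=R} — tag is R, hence Match. {channel=16, power=8, tag=P} — tag is P, hence No match.

Match, Match, No match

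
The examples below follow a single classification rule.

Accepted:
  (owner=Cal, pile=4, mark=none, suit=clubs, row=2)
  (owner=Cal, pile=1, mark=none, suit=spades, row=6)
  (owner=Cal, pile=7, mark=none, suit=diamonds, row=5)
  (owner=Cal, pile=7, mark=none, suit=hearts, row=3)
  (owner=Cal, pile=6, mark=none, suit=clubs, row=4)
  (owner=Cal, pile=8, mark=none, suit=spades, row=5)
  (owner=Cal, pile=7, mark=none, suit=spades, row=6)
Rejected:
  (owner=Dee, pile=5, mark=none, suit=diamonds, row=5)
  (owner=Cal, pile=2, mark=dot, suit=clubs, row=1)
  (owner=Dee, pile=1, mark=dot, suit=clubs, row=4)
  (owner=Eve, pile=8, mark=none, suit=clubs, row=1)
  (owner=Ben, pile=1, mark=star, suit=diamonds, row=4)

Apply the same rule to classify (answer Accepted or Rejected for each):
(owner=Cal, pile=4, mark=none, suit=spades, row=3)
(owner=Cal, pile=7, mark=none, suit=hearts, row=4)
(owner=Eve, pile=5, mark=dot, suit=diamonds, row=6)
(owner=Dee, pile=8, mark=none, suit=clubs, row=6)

'Accepted' ⟺ mark is none AND owner is Cal.
(owner=Cal, pile=4, mark=none, suit=spades, row=3): mark is none, owner is Cal, passes → Accepted. (owner=Cal, pile=7, mark=none, suit=hearts, row=4): mark is none, owner is Cal, passes → Accepted. (owner=Eve, pile=5, mark=dot, suit=diamonds, row=6): mark is dot, owner is Eve, does not satisfy this → Rejected. (owner=Dee, pile=8, mark=none, suit=clubs, row=6): mark is none, owner is Dee, does not satisfy this → Rejected.

Accepted, Accepted, Rejected, Rejected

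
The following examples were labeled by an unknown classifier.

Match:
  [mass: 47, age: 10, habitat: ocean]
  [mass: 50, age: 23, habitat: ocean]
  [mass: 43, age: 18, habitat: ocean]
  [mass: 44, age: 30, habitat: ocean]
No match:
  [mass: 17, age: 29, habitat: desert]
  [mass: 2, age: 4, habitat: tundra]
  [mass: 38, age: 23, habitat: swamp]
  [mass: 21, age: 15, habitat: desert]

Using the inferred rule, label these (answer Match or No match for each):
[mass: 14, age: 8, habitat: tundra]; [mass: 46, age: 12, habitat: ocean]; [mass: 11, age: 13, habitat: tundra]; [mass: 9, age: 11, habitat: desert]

No match, Match, No match, No match

The pattern is that an item is 'Match' exactly when: habitat is ocean.
[mass: 14, age: 8, habitat: tundra] → habitat is tundra → No match. [mass: 46, age: 12, habitat: ocean] → habitat is ocean → Match. [mass: 11, age: 13, habitat: tundra] → habitat is tundra → No match. [mass: 9, age: 11, habitat: desert] → habitat is desert → No match.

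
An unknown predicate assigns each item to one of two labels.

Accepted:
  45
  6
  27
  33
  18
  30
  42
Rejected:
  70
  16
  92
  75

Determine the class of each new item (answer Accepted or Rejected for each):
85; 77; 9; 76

The simplest hypothesis consistent with all the labels is: multiple of 3 AND at most 45.
Rejected: 85, since 85 = 3·28 + 1, 85 > 45. Rejected: 77, since 77 = 3·25 + 2, 77 > 45. Accepted: 9, since 9 = 3·3, 9 ≤ 45. Rejected: 76, since 76 = 3·25 + 1, 76 > 45.

Rejected, Rejected, Accepted, Rejected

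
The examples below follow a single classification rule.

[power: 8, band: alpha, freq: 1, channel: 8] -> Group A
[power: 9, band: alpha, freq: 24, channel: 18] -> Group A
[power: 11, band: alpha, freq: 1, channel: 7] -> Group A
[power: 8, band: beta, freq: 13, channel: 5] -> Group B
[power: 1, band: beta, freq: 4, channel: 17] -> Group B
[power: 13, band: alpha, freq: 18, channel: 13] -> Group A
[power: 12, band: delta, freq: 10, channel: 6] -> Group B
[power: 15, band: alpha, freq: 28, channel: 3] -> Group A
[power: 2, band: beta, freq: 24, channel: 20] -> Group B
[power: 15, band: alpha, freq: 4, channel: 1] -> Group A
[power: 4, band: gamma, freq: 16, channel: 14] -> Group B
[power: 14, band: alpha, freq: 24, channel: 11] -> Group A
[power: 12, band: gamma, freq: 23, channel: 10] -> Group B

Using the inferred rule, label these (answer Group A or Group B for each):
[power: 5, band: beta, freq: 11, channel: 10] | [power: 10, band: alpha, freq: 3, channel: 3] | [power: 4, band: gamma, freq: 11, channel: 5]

Group B, Group A, Group B

A rule that fits every label: band is alpha — true of each 'Group A' example, false of each 'Group B' one.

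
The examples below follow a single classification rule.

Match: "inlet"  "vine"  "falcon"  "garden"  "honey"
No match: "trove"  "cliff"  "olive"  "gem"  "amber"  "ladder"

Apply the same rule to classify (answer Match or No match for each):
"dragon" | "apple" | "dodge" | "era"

Match, No match, No match, No match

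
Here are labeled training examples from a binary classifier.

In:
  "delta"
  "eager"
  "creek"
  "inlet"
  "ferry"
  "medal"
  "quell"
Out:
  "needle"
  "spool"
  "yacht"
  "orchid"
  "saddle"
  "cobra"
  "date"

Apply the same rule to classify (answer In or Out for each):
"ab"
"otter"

Out, In

One predicate separates the groups cleanly: odd length AND contains 'e'.
"ab" — length 2, no 'e', hence Out.
"otter" — length 5, has 'e', hence In.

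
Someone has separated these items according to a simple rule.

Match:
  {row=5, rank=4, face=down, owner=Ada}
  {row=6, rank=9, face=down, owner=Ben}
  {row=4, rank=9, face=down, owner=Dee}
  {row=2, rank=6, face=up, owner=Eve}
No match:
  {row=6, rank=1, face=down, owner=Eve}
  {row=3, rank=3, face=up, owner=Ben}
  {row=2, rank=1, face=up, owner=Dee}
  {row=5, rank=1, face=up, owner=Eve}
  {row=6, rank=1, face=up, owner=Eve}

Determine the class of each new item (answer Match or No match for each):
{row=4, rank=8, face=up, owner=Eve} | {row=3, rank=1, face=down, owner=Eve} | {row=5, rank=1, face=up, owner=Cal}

'Match' ⟺ rank ≥ 4.
{row=4, rank=8, face=up, owner=Eve}: Match (rank = 8).
{row=3, rank=1, face=down, owner=Eve}: No match (rank = 1).
{row=5, rank=1, face=up, owner=Cal}: No match (rank = 1).

Match, No match, No match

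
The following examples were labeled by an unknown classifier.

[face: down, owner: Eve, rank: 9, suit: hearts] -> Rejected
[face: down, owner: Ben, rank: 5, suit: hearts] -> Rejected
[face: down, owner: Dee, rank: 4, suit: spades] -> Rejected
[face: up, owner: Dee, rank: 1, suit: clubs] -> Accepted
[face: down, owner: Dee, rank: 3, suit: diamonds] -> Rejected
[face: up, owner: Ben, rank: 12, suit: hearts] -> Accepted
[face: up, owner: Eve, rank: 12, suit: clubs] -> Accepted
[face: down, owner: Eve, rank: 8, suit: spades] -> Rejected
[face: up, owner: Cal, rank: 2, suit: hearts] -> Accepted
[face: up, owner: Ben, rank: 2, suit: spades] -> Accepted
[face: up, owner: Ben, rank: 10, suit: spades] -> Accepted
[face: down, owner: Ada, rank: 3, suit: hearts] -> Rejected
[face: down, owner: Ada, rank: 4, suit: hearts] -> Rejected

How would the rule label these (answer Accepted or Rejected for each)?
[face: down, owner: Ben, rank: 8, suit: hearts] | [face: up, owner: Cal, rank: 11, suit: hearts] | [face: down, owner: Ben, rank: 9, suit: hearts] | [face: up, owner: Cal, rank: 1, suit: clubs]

Rejected, Accepted, Rejected, Accepted

Checking candidate rules against both groups, what survives is: face is up.
Rejected: [face: down, owner: Ben, rank: 8, suit: hearts], since face is down.
Accepted: [face: up, owner: Cal, rank: 11, suit: hearts], since face is up.
Rejected: [face: down, owner: Ben, rank: 9, suit: hearts], since face is down.
Accepted: [face: up, owner: Cal, rank: 1, suit: clubs], since face is up.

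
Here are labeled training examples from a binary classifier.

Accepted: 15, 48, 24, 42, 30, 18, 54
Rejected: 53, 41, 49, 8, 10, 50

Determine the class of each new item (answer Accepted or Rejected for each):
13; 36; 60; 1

Rejected, Accepted, Accepted, Rejected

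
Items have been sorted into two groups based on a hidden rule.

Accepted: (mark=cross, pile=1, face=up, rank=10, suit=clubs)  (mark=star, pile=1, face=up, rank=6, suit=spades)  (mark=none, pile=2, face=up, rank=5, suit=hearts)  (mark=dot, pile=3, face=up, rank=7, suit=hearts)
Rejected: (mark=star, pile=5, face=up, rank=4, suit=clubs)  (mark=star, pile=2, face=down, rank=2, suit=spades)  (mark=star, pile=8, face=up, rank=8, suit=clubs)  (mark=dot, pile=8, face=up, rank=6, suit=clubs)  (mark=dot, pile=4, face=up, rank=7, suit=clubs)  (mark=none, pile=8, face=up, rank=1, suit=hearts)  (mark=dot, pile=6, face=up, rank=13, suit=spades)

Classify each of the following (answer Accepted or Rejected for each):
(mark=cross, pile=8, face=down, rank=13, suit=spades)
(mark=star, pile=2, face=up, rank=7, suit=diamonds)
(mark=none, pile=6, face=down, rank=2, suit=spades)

Every 'Accepted' example satisfies: face is up AND pile ≤ 3. None of the 'Rejected' examples do.
Rejected: (mark=cross, pile=8, face=down, rank=13, suit=spades), since face is down, pile = 8.
Accepted: (mark=star, pile=2, face=up, rank=7, suit=diamonds), since face is up, pile = 2.
Rejected: (mark=none, pile=6, face=down, rank=2, suit=spades), since face is down, pile = 6.

Rejected, Accepted, Rejected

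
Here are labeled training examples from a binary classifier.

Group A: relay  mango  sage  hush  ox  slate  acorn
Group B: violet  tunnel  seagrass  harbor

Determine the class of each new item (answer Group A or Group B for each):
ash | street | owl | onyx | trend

Group A, Group B, Group A, Group A, Group A

The common property of the 'Group A' items is: length ≤ 5. No 'Group B' item has it.
ash — length 3, hence Group A. street — length 6, hence Group B. owl — length 3, hence Group A. onyx — length 4, hence Group A. trend — length 5, hence Group A.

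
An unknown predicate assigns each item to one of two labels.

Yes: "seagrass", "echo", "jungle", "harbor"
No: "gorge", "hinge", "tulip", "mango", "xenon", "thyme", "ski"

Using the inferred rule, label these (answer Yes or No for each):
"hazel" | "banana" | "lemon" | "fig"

Looking at the examples, the only property every 'Yes' case has and every 'No' case lacks is: even length.

No, Yes, No, No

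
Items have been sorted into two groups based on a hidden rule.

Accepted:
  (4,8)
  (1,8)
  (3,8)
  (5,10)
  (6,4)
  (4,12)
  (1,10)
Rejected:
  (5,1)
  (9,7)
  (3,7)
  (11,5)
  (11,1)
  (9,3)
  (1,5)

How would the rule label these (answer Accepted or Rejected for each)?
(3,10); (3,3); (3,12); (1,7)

Accepted, Rejected, Accepted, Rejected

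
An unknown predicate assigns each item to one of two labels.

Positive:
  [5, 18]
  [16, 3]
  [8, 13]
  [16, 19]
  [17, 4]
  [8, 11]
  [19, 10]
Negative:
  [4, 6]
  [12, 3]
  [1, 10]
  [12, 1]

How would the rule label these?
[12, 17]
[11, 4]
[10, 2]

Positive, Negative, Negative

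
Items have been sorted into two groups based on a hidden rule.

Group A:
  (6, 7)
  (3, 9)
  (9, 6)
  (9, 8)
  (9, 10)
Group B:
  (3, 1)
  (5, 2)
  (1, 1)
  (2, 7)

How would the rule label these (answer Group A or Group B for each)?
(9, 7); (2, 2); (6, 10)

Group A, Group B, Group A

'Group A' ⟺ sum ≥ 12.
Group A: (9, 7), since 9+7 = 16. Group B: (2, 2), since 2+2 = 4. Group A: (6, 10), since 6+10 = 16.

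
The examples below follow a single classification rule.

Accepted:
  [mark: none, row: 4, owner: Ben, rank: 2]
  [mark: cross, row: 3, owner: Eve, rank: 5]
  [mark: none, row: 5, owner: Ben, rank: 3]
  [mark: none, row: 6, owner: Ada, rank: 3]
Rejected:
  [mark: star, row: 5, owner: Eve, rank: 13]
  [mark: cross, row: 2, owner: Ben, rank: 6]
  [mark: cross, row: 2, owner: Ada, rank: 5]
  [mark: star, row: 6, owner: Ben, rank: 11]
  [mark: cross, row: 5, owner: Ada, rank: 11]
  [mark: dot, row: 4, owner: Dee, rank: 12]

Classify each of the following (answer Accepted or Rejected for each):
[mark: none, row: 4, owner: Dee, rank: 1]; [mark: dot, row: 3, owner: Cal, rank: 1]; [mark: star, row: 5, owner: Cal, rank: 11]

Accepted, Accepted, Rejected

The pattern is that an item is 'Accepted' exactly when: rank ≤ 5 AND row ≥ 3.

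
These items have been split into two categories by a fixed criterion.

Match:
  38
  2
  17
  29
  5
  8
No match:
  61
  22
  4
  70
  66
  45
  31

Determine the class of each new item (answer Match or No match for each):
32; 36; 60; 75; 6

Match, No match, No match, No match, No match

All 'Match' examples share one property — ≡ 2 (mod 3) — and every 'No match' example lacks it.
Match: 32, since 32 mod 3 = 2.
No match: 36, since 36 mod 3 = 0.
No match: 60, since 60 mod 3 = 0.
No match: 75, since 75 mod 3 = 0.
No match: 6, since 6 mod 3 = 0.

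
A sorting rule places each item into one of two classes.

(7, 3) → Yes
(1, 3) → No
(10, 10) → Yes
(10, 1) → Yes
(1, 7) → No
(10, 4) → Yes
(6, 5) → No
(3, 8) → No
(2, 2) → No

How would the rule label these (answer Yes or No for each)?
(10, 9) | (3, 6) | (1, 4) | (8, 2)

Yes, No, No, Yes

The simplest hypothesis consistent with all the labels is: first ≥ 7.
(10, 9): first 10 — passes, so Yes. (3, 6): first 3 — does not satisfy this, so No. (1, 4): first 1 — does not satisfy this, so No. (8, 2): first 8 — passes, so Yes.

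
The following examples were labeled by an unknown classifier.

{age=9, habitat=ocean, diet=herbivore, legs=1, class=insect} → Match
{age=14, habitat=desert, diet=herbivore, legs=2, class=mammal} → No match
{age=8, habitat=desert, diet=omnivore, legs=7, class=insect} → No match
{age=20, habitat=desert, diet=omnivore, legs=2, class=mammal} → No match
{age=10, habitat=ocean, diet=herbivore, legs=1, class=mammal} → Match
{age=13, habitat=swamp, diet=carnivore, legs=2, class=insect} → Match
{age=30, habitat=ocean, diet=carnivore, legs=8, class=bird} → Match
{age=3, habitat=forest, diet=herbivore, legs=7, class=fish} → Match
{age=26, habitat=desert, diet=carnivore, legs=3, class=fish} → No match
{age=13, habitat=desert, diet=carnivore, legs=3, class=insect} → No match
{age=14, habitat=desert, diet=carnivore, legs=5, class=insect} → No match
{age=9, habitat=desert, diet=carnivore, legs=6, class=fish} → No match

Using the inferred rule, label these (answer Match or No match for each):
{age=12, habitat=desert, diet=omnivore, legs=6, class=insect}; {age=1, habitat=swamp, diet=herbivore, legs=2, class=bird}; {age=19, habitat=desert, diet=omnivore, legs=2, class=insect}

No match, Match, No match

Every 'Match' example satisfies: habitat is not desert. None of the 'No match' examples do.
{age=12, habitat=desert, diet=omnivore, legs=6, class=insect}: habitat is desert — does not pass, so No match. {age=1, habitat=swamp, diet=herbivore, legs=2, class=bird}: habitat is swamp — matches, so Match. {age=19, habitat=desert, diet=omnivore, legs=2, class=insect}: habitat is desert — does not pass, so No match.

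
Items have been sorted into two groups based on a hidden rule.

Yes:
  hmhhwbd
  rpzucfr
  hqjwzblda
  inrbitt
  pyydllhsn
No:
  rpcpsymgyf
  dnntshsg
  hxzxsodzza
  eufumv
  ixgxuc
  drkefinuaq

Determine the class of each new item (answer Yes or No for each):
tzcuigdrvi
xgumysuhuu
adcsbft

The rule appears to be: odd length.
tzcuigdrvi — length 10, hence No. xgumysuhuu — length 10, hence No. adcsbft — length 7, hence Yes.

No, No, Yes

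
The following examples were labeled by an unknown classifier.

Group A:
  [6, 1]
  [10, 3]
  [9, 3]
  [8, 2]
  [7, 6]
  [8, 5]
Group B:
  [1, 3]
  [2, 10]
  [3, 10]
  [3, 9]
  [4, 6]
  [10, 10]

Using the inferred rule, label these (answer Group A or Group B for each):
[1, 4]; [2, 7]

Group B, Group B

Every 'Group A' example satisfies: first > second. None of the 'Group B' examples do.
[1, 4]: Group B (1 < 4). [2, 7]: Group B (2 < 7).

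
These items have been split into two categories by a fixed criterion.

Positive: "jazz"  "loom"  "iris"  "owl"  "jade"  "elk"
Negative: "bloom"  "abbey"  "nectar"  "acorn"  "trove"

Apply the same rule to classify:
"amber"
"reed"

The common property of the 'Positive' items is: length ≤ 4. No 'Negative' item has it.
"amber": length 5 — lacks this property, so Negative.
"reed": length 4 — passes, so Positive.

Negative, Positive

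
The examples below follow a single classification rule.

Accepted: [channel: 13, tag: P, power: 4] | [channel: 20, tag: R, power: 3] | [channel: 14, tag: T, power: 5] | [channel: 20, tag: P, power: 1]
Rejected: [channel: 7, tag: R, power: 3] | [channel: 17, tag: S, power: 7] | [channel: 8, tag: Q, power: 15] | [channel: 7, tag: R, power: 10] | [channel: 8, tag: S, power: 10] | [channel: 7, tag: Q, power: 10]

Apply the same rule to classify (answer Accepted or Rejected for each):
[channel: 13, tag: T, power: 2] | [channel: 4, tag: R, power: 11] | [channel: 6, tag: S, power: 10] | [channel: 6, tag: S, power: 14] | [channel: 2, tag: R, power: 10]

A rule that fits every label: channel ≥ 8 AND power ≤ 5 — true of each 'Accepted' example, false of each 'Rejected' one.

Accepted, Rejected, Rejected, Rejected, Rejected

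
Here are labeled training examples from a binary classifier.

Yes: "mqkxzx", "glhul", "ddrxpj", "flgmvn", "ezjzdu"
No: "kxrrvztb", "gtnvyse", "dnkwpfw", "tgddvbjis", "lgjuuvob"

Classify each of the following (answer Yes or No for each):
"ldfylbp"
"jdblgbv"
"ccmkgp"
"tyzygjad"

'Yes' ⟺ length ≤ 6.
"ldfylbp": No (length 7).
"jdblgbv": No (length 7).
"ccmkgp": Yes (length 6).
"tyzygjad": No (length 8).

No, No, Yes, No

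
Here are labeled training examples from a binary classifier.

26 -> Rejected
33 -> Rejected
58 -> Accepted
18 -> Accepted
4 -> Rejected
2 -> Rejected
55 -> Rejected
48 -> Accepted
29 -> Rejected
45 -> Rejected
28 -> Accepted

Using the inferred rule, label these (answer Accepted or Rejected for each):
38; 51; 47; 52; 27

'Accepted' ⟺ ends in digit 8.
38 — last digit 8, hence Accepted.
51 — last digit 1, hence Rejected.
47 — last digit 7, hence Rejected.
52 — last digit 2, hence Rejected.
27 — last digit 7, hence Rejected.

Accepted, Rejected, Rejected, Rejected, Rejected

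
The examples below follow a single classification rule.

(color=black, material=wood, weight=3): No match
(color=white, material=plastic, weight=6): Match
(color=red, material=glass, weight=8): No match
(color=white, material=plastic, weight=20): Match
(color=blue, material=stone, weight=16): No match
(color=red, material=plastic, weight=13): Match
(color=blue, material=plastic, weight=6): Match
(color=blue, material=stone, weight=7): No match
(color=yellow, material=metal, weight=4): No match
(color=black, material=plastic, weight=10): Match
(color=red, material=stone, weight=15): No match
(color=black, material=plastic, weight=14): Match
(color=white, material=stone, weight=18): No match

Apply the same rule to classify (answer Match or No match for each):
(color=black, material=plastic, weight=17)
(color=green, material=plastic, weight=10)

The pattern is that an item is 'Match' exactly when: material is plastic.
(color=black, material=plastic, weight=17) → material is plastic → Match. (color=green, material=plastic, weight=10) → material is plastic → Match.

Match, Match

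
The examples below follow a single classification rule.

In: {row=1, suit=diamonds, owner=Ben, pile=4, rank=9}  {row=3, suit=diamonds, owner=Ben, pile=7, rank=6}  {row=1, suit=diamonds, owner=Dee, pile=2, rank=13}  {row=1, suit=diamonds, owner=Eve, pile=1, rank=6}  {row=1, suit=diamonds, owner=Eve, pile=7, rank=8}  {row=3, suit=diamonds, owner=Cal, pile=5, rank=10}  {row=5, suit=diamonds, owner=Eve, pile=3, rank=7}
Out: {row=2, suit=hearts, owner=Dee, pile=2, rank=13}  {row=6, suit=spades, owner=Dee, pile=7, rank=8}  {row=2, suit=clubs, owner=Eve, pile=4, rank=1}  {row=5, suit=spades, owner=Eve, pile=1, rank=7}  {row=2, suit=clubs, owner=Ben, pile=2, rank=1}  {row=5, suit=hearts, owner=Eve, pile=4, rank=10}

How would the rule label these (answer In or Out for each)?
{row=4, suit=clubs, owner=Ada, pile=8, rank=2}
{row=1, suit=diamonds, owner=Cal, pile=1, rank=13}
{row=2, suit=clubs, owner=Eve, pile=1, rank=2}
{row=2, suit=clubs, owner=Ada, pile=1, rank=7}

The rule appears to be: suit is diamonds.
{row=4, suit=clubs, owner=Ada, pile=8, rank=2}: suit is clubs — does not fit, so Out. {row=1, suit=diamonds, owner=Cal, pile=1, rank=13}: suit is diamonds — passes, so In. {row=2, suit=clubs, owner=Eve, pile=1, rank=2}: suit is clubs — does not fit, so Out. {row=2, suit=clubs, owner=Ada, pile=1, rank=7}: suit is clubs — does not fit, so Out.

Out, In, Out, Out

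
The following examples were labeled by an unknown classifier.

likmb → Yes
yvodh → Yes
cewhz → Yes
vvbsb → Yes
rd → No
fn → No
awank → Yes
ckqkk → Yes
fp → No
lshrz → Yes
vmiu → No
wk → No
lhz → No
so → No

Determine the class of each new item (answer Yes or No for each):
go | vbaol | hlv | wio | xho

No, Yes, No, No, No

The simplest hypothesis consistent with all the labels is: length 5.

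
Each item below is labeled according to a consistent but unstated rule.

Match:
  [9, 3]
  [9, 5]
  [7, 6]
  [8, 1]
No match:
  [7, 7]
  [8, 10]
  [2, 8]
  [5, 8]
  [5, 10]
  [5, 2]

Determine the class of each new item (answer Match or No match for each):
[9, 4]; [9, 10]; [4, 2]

The simplest hypothesis consistent with all the labels is: first > second AND sum ≥ 9.
[9, 4]: Match (9 > 4, 9+4 = 13).
[9, 10]: No match (9 < 10, 9+10 = 19).
[4, 2]: No match (4 > 2, 4+2 = 6).

Match, No match, No match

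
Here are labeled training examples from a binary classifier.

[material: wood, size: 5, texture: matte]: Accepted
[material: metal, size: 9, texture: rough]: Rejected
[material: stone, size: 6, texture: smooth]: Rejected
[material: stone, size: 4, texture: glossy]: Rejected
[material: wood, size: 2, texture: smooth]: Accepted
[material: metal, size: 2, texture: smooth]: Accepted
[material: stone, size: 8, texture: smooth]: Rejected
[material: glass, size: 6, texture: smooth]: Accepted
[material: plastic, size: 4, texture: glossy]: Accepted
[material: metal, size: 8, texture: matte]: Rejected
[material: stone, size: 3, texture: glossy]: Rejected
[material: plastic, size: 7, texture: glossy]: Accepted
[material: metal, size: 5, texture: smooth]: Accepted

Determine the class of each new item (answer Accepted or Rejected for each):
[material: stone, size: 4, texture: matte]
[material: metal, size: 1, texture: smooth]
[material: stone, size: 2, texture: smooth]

Rejected, Accepted, Rejected

The distinguishing property — material is not stone AND size ≤ 7 — holds for all the 'Accepted' cases and none of the 'Rejected' cases.
[material: stone, size: 4, texture: matte] — material is stone, size = 4, hence Rejected.
[material: metal, size: 1, texture: smooth] — material is metal, size = 1, hence Accepted.
[material: stone, size: 2, texture: smooth] — material is stone, size = 2, hence Rejected.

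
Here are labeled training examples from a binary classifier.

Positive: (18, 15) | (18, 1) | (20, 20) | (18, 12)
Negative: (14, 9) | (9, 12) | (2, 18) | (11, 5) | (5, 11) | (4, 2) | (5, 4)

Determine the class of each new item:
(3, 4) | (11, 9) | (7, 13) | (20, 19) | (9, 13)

Negative, Negative, Negative, Positive, Negative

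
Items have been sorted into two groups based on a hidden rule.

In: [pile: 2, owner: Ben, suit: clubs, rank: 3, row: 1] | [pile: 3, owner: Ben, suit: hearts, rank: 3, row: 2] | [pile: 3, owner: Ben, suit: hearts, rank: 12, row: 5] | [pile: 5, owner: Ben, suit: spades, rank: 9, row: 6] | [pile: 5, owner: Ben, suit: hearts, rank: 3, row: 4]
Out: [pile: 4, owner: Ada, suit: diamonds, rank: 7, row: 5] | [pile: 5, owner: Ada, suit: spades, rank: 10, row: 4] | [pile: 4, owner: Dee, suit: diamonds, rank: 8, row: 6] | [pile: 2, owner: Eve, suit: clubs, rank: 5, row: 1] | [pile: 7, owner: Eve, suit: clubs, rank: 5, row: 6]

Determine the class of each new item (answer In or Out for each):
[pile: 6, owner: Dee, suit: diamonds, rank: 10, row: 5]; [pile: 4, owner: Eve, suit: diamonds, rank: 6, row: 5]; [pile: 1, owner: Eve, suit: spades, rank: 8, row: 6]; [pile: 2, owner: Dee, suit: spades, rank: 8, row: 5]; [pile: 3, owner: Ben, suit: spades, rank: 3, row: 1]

Out, Out, Out, Out, In

One predicate separates the groups cleanly: owner is Ben.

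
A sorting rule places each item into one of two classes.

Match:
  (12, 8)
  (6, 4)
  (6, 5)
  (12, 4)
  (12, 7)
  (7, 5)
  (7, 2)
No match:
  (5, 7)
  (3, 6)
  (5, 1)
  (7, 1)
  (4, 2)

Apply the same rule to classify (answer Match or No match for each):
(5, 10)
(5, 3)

No match, No match

Rule: first > second AND sum ≥ 9. This holds for each 'Match' example and fails for each 'No match' one.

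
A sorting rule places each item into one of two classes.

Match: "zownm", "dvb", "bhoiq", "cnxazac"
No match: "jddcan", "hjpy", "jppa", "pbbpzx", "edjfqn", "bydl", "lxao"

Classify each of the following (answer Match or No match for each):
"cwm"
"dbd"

Match, Match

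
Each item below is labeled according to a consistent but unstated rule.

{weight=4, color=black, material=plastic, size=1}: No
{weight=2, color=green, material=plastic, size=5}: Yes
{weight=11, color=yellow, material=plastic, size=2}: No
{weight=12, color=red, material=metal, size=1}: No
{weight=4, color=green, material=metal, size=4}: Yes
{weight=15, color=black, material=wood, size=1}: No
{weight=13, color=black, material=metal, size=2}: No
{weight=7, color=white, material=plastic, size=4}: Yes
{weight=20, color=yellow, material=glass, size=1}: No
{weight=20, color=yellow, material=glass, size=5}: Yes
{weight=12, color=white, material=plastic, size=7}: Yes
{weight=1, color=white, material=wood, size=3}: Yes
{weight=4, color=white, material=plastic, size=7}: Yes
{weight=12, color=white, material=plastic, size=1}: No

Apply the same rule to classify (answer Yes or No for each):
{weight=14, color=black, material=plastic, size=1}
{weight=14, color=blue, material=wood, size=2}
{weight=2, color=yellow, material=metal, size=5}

No, No, Yes

All 'Yes' examples share one property — size ≥ 3 — and every 'No' example lacks it.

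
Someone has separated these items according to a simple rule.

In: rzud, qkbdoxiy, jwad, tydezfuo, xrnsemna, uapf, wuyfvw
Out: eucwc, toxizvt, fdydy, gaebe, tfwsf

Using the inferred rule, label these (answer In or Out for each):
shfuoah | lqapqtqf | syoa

Out, In, In

'In' ⟺ even length.
shfuoah: Out (length 7).
lqapqtqf: In (length 8).
syoa: In (length 4).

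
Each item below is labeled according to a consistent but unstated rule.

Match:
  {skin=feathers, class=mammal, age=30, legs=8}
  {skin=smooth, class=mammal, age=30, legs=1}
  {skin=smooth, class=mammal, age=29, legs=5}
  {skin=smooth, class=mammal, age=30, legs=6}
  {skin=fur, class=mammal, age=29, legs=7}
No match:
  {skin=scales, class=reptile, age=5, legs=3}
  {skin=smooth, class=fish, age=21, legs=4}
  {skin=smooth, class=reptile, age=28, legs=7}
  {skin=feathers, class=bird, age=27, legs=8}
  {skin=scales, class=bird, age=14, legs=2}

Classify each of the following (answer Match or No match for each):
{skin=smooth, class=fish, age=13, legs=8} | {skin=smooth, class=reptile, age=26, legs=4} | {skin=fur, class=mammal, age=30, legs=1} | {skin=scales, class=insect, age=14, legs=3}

No match, No match, Match, No match

Rule: class is mammal. This holds for each 'Match' example and fails for each 'No match' one.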